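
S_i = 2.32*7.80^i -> [2.32, 18.1, 141.15, 1100.96, 8587.49]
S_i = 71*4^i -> [71, 284, 1136, 4544, 18176]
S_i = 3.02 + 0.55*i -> [3.02, 3.57, 4.12, 4.67, 5.22]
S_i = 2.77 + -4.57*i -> [2.77, -1.8, -6.37, -10.94, -15.51]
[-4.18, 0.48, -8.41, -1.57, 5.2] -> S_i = Random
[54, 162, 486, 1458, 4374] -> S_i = 54*3^i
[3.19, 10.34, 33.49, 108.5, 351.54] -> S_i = 3.19*3.24^i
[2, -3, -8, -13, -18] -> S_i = 2 + -5*i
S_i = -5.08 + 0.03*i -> [-5.08, -5.05, -5.02, -4.99, -4.96]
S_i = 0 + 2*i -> [0, 2, 4, 6, 8]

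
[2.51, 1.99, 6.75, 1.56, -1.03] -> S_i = Random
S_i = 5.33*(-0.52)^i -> [5.33, -2.77, 1.44, -0.75, 0.39]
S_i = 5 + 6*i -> [5, 11, 17, 23, 29]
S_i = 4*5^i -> [4, 20, 100, 500, 2500]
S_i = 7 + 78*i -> [7, 85, 163, 241, 319]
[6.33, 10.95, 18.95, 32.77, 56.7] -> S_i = 6.33*1.73^i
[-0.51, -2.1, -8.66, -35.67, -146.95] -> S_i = -0.51*4.12^i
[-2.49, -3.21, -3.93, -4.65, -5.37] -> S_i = -2.49 + -0.72*i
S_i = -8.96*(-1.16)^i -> [-8.96, 10.39, -12.06, 13.99, -16.22]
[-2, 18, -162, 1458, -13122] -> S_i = -2*-9^i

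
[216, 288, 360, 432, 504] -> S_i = 216 + 72*i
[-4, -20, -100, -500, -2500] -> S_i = -4*5^i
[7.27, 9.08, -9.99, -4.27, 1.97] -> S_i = Random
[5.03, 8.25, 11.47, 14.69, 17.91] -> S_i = 5.03 + 3.22*i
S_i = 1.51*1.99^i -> [1.51, 3.0, 5.98, 11.9, 23.68]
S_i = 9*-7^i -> [9, -63, 441, -3087, 21609]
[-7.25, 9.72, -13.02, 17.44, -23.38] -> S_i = -7.25*(-1.34)^i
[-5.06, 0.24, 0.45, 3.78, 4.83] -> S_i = Random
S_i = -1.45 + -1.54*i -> [-1.45, -2.99, -4.53, -6.07, -7.61]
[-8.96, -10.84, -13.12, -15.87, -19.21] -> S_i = -8.96*1.21^i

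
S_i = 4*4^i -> [4, 16, 64, 256, 1024]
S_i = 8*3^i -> [8, 24, 72, 216, 648]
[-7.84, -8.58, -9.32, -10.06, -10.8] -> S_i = -7.84 + -0.74*i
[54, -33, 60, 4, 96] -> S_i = Random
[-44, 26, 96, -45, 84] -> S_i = Random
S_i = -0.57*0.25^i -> [-0.57, -0.14, -0.04, -0.01, -0.0]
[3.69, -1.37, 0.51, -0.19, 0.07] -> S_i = 3.69*(-0.37)^i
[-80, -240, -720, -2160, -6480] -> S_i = -80*3^i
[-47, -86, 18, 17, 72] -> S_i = Random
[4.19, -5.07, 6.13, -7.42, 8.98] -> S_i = 4.19*(-1.21)^i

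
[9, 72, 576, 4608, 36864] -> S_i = 9*8^i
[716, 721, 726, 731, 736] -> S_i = 716 + 5*i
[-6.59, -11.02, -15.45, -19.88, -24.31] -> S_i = -6.59 + -4.43*i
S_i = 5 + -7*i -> [5, -2, -9, -16, -23]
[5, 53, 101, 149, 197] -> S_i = 5 + 48*i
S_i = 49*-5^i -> [49, -245, 1225, -6125, 30625]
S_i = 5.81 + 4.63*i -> [5.81, 10.44, 15.07, 19.7, 24.33]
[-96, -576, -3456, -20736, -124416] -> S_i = -96*6^i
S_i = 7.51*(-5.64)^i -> [7.51, -42.36, 238.89, -1347.34, 7599.0]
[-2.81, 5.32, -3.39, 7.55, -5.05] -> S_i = Random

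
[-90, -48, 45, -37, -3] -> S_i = Random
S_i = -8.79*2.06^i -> [-8.79, -18.11, -37.3, -76.84, -158.29]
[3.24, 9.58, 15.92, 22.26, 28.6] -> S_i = 3.24 + 6.34*i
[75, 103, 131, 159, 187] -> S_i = 75 + 28*i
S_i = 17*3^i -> [17, 51, 153, 459, 1377]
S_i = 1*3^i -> [1, 3, 9, 27, 81]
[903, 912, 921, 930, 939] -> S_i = 903 + 9*i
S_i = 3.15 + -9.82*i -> [3.15, -6.67, -16.49, -26.31, -36.13]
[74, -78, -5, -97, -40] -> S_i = Random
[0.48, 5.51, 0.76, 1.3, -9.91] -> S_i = Random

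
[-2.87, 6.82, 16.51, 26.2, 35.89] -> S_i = -2.87 + 9.69*i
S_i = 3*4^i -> [3, 12, 48, 192, 768]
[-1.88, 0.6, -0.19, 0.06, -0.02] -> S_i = -1.88*(-0.32)^i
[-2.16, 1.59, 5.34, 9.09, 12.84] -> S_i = -2.16 + 3.75*i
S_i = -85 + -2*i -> [-85, -87, -89, -91, -93]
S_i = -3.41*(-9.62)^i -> [-3.41, 32.8, -315.58, 3035.85, -29204.83]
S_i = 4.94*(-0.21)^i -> [4.94, -1.04, 0.22, -0.05, 0.01]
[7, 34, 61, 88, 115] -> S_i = 7 + 27*i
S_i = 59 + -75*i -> [59, -16, -91, -166, -241]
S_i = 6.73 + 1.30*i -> [6.73, 8.03, 9.33, 10.63, 11.93]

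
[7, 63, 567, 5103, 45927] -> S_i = 7*9^i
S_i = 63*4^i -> [63, 252, 1008, 4032, 16128]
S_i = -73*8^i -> [-73, -584, -4672, -37376, -299008]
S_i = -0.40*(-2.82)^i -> [-0.4, 1.13, -3.18, 8.97, -25.3]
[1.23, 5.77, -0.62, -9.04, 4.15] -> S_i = Random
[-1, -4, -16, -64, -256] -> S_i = -1*4^i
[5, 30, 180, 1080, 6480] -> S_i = 5*6^i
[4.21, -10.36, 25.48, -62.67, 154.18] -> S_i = 4.21*(-2.46)^i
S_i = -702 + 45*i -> [-702, -657, -612, -567, -522]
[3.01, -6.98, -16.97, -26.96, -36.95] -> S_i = 3.01 + -9.99*i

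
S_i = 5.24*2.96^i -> [5.24, 15.51, 45.91, 135.9, 402.25]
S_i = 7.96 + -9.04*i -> [7.96, -1.08, -10.12, -19.16, -28.2]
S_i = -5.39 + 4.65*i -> [-5.39, -0.74, 3.91, 8.56, 13.21]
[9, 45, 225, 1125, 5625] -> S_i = 9*5^i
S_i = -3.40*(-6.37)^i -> [-3.4, 21.66, -137.96, 878.81, -5598.05]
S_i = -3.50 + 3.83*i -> [-3.5, 0.33, 4.16, 7.99, 11.82]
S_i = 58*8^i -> [58, 464, 3712, 29696, 237568]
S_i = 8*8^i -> [8, 64, 512, 4096, 32768]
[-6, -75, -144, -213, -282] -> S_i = -6 + -69*i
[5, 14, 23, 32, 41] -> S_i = 5 + 9*i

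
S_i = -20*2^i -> [-20, -40, -80, -160, -320]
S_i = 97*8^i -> [97, 776, 6208, 49664, 397312]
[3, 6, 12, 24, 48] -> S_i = 3*2^i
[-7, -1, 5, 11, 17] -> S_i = -7 + 6*i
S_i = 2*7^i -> [2, 14, 98, 686, 4802]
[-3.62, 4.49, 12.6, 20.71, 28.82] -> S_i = -3.62 + 8.11*i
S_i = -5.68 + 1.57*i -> [-5.68, -4.11, -2.54, -0.97, 0.6]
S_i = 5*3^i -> [5, 15, 45, 135, 405]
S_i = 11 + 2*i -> [11, 13, 15, 17, 19]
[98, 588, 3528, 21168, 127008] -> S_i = 98*6^i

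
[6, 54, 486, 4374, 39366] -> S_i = 6*9^i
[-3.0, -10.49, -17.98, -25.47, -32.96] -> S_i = -3.00 + -7.49*i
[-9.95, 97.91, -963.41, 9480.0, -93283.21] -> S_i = -9.95*(-9.84)^i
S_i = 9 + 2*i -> [9, 11, 13, 15, 17]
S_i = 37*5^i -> [37, 185, 925, 4625, 23125]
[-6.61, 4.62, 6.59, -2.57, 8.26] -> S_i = Random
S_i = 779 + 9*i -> [779, 788, 797, 806, 815]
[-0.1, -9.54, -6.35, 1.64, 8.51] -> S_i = Random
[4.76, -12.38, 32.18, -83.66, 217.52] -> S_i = 4.76*(-2.60)^i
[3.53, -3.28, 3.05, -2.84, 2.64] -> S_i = 3.53*(-0.93)^i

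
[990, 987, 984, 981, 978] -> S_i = 990 + -3*i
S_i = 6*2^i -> [6, 12, 24, 48, 96]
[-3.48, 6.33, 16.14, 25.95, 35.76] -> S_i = -3.48 + 9.81*i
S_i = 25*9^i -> [25, 225, 2025, 18225, 164025]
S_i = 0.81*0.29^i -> [0.81, 0.23, 0.07, 0.02, 0.01]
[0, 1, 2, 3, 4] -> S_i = 0 + 1*i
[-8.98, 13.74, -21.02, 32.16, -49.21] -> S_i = -8.98*(-1.53)^i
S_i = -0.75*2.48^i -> [-0.75, -1.86, -4.61, -11.44, -28.37]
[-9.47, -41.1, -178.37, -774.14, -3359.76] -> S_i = -9.47*4.34^i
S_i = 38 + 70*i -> [38, 108, 178, 248, 318]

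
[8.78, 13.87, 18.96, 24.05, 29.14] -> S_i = 8.78 + 5.09*i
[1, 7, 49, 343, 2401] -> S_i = 1*7^i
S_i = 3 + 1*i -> [3, 4, 5, 6, 7]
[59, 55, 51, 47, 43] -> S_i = 59 + -4*i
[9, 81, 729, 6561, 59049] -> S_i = 9*9^i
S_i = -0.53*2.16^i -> [-0.53, -1.14, -2.47, -5.34, -11.54]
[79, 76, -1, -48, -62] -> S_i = Random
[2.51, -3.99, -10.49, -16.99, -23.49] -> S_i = 2.51 + -6.50*i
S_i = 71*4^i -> [71, 284, 1136, 4544, 18176]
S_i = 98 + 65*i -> [98, 163, 228, 293, 358]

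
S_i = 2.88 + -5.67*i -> [2.88, -2.79, -8.46, -14.13, -19.8]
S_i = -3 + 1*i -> [-3, -2, -1, 0, 1]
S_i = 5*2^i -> [5, 10, 20, 40, 80]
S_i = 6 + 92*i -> [6, 98, 190, 282, 374]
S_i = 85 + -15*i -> [85, 70, 55, 40, 25]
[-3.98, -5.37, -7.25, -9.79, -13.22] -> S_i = -3.98*1.35^i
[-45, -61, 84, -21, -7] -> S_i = Random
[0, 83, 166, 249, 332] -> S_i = 0 + 83*i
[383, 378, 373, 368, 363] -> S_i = 383 + -5*i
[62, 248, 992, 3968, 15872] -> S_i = 62*4^i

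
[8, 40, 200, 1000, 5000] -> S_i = 8*5^i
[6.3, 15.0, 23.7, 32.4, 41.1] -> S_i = 6.30 + 8.70*i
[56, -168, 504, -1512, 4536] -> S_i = 56*-3^i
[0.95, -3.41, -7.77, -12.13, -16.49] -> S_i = 0.95 + -4.36*i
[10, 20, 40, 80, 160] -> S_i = 10*2^i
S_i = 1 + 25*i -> [1, 26, 51, 76, 101]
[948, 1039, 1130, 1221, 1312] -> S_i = 948 + 91*i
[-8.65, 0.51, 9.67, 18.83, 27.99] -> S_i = -8.65 + 9.16*i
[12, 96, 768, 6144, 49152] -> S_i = 12*8^i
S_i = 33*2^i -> [33, 66, 132, 264, 528]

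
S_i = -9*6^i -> [-9, -54, -324, -1944, -11664]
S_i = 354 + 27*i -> [354, 381, 408, 435, 462]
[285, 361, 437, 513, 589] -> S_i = 285 + 76*i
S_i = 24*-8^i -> [24, -192, 1536, -12288, 98304]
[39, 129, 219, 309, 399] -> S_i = 39 + 90*i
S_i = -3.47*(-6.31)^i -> [-3.47, 21.9, -138.16, 871.8, -5501.07]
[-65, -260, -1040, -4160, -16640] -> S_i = -65*4^i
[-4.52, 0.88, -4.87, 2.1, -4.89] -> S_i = Random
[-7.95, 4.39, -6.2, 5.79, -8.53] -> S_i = Random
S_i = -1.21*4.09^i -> [-1.21, -4.95, -20.24, -82.79, -338.59]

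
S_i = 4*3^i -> [4, 12, 36, 108, 324]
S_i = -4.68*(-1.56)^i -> [-4.68, 7.3, -11.39, 17.77, -27.72]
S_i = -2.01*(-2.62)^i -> [-2.01, 5.27, -13.8, 36.15, -94.71]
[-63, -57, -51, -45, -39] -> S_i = -63 + 6*i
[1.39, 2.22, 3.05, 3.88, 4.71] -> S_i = 1.39 + 0.83*i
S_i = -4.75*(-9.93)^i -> [-4.75, 47.17, -468.37, 4650.95, -46183.9]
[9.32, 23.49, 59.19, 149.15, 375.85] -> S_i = 9.32*2.52^i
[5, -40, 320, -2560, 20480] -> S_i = 5*-8^i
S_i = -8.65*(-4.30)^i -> [-8.65, 37.2, -159.94, 687.74, -2957.26]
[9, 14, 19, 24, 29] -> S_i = 9 + 5*i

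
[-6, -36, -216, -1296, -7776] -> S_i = -6*6^i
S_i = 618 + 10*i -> [618, 628, 638, 648, 658]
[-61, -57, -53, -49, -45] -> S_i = -61 + 4*i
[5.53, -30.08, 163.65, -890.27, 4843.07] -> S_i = 5.53*(-5.44)^i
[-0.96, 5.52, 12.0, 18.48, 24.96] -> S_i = -0.96 + 6.48*i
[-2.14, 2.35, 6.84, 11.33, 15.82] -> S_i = -2.14 + 4.49*i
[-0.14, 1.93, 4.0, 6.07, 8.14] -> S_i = -0.14 + 2.07*i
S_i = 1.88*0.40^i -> [1.88, 0.75, 0.3, 0.12, 0.05]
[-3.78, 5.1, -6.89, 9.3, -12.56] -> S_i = -3.78*(-1.35)^i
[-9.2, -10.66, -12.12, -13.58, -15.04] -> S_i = -9.20 + -1.46*i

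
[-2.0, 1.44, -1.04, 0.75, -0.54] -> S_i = -2.00*(-0.72)^i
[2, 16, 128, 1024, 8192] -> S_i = 2*8^i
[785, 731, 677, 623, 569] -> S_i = 785 + -54*i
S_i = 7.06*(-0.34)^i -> [7.06, -2.4, 0.82, -0.28, 0.09]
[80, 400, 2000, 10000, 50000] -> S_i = 80*5^i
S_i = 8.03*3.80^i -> [8.03, 30.51, 115.95, 440.62, 1674.36]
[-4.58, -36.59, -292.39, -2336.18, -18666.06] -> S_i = -4.58*7.99^i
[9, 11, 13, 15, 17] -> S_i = 9 + 2*i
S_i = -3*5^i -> [-3, -15, -75, -375, -1875]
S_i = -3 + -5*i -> [-3, -8, -13, -18, -23]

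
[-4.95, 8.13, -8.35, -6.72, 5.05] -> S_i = Random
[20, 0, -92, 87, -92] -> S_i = Random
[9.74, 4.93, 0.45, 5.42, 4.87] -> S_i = Random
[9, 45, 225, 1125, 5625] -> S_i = 9*5^i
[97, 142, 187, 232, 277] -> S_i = 97 + 45*i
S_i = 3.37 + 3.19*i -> [3.37, 6.56, 9.75, 12.94, 16.13]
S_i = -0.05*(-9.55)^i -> [-0.05, 0.48, -4.56, 43.55, -415.89]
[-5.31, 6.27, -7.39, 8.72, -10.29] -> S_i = -5.31*(-1.18)^i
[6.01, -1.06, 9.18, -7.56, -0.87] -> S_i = Random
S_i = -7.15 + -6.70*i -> [-7.15, -13.85, -20.55, -27.25, -33.95]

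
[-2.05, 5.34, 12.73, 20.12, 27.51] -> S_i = -2.05 + 7.39*i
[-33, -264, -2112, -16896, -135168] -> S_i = -33*8^i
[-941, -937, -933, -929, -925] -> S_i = -941 + 4*i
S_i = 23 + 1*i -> [23, 24, 25, 26, 27]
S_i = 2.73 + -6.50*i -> [2.73, -3.77, -10.27, -16.77, -23.27]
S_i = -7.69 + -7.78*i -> [-7.69, -15.47, -23.25, -31.03, -38.81]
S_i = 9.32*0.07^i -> [9.32, 0.65, 0.05, 0.0, 0.0]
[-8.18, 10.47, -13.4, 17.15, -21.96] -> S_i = -8.18*(-1.28)^i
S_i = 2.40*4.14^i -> [2.4, 9.94, 41.14, 170.3, 705.04]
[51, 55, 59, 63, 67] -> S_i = 51 + 4*i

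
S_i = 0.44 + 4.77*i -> [0.44, 5.21, 9.98, 14.75, 19.52]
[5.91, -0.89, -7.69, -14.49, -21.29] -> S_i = 5.91 + -6.80*i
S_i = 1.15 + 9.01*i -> [1.15, 10.16, 19.17, 28.18, 37.19]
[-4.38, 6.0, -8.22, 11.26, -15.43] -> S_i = -4.38*(-1.37)^i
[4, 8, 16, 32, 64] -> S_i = 4*2^i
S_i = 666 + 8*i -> [666, 674, 682, 690, 698]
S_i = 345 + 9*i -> [345, 354, 363, 372, 381]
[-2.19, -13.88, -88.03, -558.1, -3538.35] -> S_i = -2.19*6.34^i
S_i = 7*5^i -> [7, 35, 175, 875, 4375]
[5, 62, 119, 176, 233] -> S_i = 5 + 57*i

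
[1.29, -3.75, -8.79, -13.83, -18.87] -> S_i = 1.29 + -5.04*i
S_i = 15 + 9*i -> [15, 24, 33, 42, 51]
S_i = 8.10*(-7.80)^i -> [8.1, -63.18, 492.8, -3843.87, 29982.2]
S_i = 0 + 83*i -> [0, 83, 166, 249, 332]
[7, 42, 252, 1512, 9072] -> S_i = 7*6^i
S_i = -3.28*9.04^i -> [-3.28, -29.65, -268.05, -2423.14, -21905.22]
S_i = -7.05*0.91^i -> [-7.05, -6.42, -5.84, -5.31, -4.83]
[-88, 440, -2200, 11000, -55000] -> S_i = -88*-5^i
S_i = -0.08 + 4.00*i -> [-0.08, 3.92, 7.92, 11.92, 15.92]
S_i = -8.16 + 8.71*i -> [-8.16, 0.55, 9.26, 17.97, 26.68]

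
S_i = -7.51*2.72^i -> [-7.51, -20.43, -55.56, -151.13, -411.07]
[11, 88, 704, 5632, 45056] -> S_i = 11*8^i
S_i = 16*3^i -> [16, 48, 144, 432, 1296]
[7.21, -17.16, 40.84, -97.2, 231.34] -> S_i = 7.21*(-2.38)^i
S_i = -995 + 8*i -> [-995, -987, -979, -971, -963]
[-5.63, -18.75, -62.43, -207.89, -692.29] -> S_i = -5.63*3.33^i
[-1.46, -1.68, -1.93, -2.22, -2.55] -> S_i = -1.46*1.15^i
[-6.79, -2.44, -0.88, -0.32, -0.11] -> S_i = -6.79*0.36^i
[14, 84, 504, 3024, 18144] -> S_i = 14*6^i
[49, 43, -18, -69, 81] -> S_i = Random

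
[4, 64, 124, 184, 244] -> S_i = 4 + 60*i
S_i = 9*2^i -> [9, 18, 36, 72, 144]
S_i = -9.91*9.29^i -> [-9.91, -92.06, -855.27, -7945.49, -73813.62]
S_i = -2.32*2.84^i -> [-2.32, -6.59, -18.71, -53.14, -150.93]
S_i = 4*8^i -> [4, 32, 256, 2048, 16384]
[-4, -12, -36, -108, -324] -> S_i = -4*3^i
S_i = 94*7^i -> [94, 658, 4606, 32242, 225694]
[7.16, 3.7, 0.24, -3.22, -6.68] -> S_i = 7.16 + -3.46*i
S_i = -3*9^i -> [-3, -27, -243, -2187, -19683]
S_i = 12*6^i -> [12, 72, 432, 2592, 15552]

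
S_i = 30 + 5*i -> [30, 35, 40, 45, 50]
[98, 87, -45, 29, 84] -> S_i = Random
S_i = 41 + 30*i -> [41, 71, 101, 131, 161]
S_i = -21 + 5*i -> [-21, -16, -11, -6, -1]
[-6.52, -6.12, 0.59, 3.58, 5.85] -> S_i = Random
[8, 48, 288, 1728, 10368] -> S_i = 8*6^i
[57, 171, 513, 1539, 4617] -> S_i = 57*3^i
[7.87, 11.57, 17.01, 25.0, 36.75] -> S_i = 7.87*1.47^i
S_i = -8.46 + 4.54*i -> [-8.46, -3.92, 0.62, 5.16, 9.7]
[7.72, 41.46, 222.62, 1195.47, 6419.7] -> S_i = 7.72*5.37^i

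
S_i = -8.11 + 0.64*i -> [-8.11, -7.47, -6.83, -6.19, -5.55]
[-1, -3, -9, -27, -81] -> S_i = -1*3^i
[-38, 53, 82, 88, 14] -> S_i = Random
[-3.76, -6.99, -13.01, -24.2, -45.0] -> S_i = -3.76*1.86^i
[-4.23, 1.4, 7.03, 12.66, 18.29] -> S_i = -4.23 + 5.63*i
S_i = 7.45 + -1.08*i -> [7.45, 6.37, 5.29, 4.21, 3.13]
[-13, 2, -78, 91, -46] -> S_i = Random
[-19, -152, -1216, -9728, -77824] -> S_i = -19*8^i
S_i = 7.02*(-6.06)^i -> [7.02, -42.54, 257.8, -1562.27, 9467.33]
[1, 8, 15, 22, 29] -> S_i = 1 + 7*i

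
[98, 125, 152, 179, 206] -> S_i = 98 + 27*i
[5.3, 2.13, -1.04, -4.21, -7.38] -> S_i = 5.30 + -3.17*i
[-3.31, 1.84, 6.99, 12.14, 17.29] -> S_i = -3.31 + 5.15*i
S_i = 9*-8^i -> [9, -72, 576, -4608, 36864]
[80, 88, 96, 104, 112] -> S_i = 80 + 8*i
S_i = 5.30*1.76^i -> [5.3, 9.33, 16.42, 28.89, 50.85]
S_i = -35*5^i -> [-35, -175, -875, -4375, -21875]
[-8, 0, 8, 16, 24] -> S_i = -8 + 8*i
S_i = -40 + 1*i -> [-40, -39, -38, -37, -36]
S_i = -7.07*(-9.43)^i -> [-7.07, 66.67, -628.7, 5928.63, -55907.0]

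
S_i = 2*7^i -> [2, 14, 98, 686, 4802]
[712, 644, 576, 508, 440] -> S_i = 712 + -68*i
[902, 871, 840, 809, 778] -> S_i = 902 + -31*i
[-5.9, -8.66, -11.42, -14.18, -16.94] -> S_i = -5.90 + -2.76*i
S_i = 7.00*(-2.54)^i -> [7.0, -17.78, 45.16, -114.71, 291.36]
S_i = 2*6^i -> [2, 12, 72, 432, 2592]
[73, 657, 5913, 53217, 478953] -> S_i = 73*9^i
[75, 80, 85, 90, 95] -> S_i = 75 + 5*i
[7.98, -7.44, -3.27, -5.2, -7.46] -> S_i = Random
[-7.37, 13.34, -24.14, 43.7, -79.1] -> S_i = -7.37*(-1.81)^i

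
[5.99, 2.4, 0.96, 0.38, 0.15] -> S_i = 5.99*0.40^i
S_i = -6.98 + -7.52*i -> [-6.98, -14.5, -22.02, -29.54, -37.06]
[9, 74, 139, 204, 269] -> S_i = 9 + 65*i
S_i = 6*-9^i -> [6, -54, 486, -4374, 39366]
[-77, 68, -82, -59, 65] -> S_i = Random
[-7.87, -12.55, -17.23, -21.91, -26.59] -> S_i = -7.87 + -4.68*i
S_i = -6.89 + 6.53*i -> [-6.89, -0.36, 6.17, 12.7, 19.23]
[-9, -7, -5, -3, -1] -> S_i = -9 + 2*i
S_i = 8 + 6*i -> [8, 14, 20, 26, 32]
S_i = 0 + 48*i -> [0, 48, 96, 144, 192]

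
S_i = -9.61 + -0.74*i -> [-9.61, -10.35, -11.09, -11.83, -12.57]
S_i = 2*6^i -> [2, 12, 72, 432, 2592]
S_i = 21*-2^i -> [21, -42, 84, -168, 336]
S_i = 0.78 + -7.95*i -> [0.78, -7.17, -15.12, -23.07, -31.02]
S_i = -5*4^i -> [-5, -20, -80, -320, -1280]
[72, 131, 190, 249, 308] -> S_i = 72 + 59*i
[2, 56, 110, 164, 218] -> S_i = 2 + 54*i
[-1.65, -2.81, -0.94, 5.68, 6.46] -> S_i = Random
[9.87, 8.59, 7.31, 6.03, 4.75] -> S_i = 9.87 + -1.28*i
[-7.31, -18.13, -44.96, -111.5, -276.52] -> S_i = -7.31*2.48^i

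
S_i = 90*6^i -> [90, 540, 3240, 19440, 116640]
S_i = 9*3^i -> [9, 27, 81, 243, 729]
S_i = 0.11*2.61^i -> [0.11, 0.29, 0.75, 1.96, 5.1]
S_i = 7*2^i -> [7, 14, 28, 56, 112]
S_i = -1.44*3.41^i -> [-1.44, -4.91, -16.74, -57.1, -194.71]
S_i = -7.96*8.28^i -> [-7.96, -65.91, -545.72, -4518.6, -37414.02]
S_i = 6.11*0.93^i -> [6.11, 5.68, 5.28, 4.91, 4.57]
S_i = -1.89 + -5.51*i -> [-1.89, -7.4, -12.91, -18.42, -23.93]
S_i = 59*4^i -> [59, 236, 944, 3776, 15104]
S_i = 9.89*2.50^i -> [9.89, 24.72, 61.81, 154.53, 386.33]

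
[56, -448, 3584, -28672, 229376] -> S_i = 56*-8^i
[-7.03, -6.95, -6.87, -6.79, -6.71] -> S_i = -7.03 + 0.08*i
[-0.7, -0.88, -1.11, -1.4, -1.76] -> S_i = -0.70*1.26^i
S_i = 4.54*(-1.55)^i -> [4.54, -7.04, 10.91, -16.91, 26.2]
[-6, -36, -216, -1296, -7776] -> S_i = -6*6^i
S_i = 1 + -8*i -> [1, -7, -15, -23, -31]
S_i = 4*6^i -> [4, 24, 144, 864, 5184]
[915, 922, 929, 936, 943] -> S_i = 915 + 7*i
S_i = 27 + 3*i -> [27, 30, 33, 36, 39]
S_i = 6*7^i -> [6, 42, 294, 2058, 14406]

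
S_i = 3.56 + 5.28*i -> [3.56, 8.84, 14.12, 19.4, 24.68]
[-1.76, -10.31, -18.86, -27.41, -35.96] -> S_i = -1.76 + -8.55*i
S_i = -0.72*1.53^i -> [-0.72, -1.1, -1.69, -2.58, -3.95]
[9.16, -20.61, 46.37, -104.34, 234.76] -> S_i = 9.16*(-2.25)^i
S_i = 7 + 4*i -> [7, 11, 15, 19, 23]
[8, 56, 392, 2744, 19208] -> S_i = 8*7^i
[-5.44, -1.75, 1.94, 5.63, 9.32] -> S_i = -5.44 + 3.69*i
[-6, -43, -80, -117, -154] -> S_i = -6 + -37*i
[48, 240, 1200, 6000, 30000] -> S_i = 48*5^i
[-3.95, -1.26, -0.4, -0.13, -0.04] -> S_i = -3.95*0.32^i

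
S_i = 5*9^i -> [5, 45, 405, 3645, 32805]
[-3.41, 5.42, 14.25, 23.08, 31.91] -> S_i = -3.41 + 8.83*i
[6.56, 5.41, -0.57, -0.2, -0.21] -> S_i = Random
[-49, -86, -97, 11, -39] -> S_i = Random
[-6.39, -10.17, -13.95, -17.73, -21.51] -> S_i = -6.39 + -3.78*i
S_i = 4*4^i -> [4, 16, 64, 256, 1024]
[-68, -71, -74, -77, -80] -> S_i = -68 + -3*i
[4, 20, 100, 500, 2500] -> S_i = 4*5^i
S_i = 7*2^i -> [7, 14, 28, 56, 112]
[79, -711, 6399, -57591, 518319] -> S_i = 79*-9^i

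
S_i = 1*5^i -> [1, 5, 25, 125, 625]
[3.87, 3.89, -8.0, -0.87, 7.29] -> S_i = Random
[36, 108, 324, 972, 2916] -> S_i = 36*3^i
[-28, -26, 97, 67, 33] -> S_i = Random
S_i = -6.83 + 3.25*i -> [-6.83, -3.58, -0.33, 2.92, 6.17]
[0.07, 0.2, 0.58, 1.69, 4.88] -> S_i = 0.07*2.89^i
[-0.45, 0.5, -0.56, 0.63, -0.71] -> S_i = -0.45*(-1.12)^i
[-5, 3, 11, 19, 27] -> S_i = -5 + 8*i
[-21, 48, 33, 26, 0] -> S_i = Random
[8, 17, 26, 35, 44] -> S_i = 8 + 9*i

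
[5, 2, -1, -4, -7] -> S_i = 5 + -3*i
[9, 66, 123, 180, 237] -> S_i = 9 + 57*i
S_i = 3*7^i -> [3, 21, 147, 1029, 7203]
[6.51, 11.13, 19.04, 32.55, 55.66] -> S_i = 6.51*1.71^i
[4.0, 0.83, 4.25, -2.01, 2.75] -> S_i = Random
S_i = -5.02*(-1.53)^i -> [-5.02, 7.68, -11.75, 17.98, -27.51]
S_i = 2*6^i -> [2, 12, 72, 432, 2592]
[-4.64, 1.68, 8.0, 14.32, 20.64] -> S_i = -4.64 + 6.32*i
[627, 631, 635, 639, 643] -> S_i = 627 + 4*i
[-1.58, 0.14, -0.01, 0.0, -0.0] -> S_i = -1.58*(-0.09)^i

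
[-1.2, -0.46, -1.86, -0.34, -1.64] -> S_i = Random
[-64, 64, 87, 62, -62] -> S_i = Random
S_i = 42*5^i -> [42, 210, 1050, 5250, 26250]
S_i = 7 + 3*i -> [7, 10, 13, 16, 19]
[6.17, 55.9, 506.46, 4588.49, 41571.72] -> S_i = 6.17*9.06^i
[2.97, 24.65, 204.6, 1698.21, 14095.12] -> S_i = 2.97*8.30^i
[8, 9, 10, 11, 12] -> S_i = 8 + 1*i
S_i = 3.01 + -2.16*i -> [3.01, 0.85, -1.31, -3.47, -5.63]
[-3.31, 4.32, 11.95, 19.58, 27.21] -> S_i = -3.31 + 7.63*i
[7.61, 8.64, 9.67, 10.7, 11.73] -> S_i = 7.61 + 1.03*i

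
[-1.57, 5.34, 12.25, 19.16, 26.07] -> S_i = -1.57 + 6.91*i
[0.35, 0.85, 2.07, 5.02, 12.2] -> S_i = 0.35*2.43^i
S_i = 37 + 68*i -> [37, 105, 173, 241, 309]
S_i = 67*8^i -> [67, 536, 4288, 34304, 274432]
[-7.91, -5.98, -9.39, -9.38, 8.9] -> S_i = Random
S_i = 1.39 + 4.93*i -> [1.39, 6.32, 11.25, 16.18, 21.11]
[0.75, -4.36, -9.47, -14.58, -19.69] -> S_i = 0.75 + -5.11*i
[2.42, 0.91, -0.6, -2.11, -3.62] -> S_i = 2.42 + -1.51*i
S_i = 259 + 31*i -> [259, 290, 321, 352, 383]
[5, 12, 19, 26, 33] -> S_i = 5 + 7*i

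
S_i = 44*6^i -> [44, 264, 1584, 9504, 57024]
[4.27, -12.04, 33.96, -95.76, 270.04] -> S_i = 4.27*(-2.82)^i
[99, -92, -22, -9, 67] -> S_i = Random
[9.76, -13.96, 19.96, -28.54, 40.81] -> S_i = 9.76*(-1.43)^i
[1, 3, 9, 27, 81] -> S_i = 1*3^i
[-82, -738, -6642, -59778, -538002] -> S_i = -82*9^i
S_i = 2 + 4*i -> [2, 6, 10, 14, 18]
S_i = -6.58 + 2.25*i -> [-6.58, -4.33, -2.08, 0.17, 2.42]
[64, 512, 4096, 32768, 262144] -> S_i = 64*8^i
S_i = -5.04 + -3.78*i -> [-5.04, -8.82, -12.6, -16.38, -20.16]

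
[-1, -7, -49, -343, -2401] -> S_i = -1*7^i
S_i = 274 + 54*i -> [274, 328, 382, 436, 490]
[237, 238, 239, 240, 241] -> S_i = 237 + 1*i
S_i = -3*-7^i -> [-3, 21, -147, 1029, -7203]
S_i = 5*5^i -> [5, 25, 125, 625, 3125]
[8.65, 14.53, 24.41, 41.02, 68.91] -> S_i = 8.65*1.68^i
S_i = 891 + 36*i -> [891, 927, 963, 999, 1035]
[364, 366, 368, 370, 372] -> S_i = 364 + 2*i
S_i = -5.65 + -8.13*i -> [-5.65, -13.78, -21.91, -30.04, -38.17]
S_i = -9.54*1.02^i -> [-9.54, -9.73, -9.93, -10.12, -10.33]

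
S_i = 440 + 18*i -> [440, 458, 476, 494, 512]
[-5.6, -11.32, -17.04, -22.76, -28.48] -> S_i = -5.60 + -5.72*i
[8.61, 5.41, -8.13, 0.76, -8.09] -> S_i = Random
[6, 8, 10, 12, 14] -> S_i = 6 + 2*i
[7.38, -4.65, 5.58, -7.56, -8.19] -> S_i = Random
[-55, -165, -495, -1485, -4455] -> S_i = -55*3^i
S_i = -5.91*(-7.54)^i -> [-5.91, 44.56, -335.99, 2533.39, -19101.74]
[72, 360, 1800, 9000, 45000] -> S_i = 72*5^i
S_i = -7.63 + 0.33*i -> [-7.63, -7.3, -6.97, -6.64, -6.31]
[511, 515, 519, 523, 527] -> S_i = 511 + 4*i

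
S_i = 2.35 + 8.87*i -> [2.35, 11.22, 20.09, 28.96, 37.83]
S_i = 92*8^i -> [92, 736, 5888, 47104, 376832]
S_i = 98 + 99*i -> [98, 197, 296, 395, 494]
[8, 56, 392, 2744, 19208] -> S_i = 8*7^i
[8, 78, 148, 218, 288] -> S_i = 8 + 70*i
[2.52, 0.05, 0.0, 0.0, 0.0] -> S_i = 2.52*0.02^i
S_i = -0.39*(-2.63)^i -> [-0.39, 1.03, -2.7, 7.09, -18.66]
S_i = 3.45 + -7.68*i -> [3.45, -4.23, -11.91, -19.59, -27.27]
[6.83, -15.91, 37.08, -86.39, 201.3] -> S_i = 6.83*(-2.33)^i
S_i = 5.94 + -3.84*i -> [5.94, 2.1, -1.74, -5.58, -9.42]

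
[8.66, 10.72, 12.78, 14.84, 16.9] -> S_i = 8.66 + 2.06*i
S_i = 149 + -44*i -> [149, 105, 61, 17, -27]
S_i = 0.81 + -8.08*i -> [0.81, -7.27, -15.35, -23.43, -31.51]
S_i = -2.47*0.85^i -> [-2.47, -2.1, -1.78, -1.52, -1.29]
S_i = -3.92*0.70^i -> [-3.92, -2.74, -1.92, -1.34, -0.94]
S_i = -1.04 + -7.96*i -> [-1.04, -9.0, -16.96, -24.92, -32.88]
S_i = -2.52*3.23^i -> [-2.52, -8.14, -26.29, -84.92, -274.29]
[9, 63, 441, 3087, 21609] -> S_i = 9*7^i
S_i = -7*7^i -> [-7, -49, -343, -2401, -16807]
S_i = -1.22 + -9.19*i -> [-1.22, -10.41, -19.6, -28.79, -37.98]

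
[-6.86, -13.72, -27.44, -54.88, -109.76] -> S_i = -6.86*2.00^i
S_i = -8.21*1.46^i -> [-8.21, -11.99, -17.5, -25.55, -37.3]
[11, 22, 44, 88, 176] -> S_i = 11*2^i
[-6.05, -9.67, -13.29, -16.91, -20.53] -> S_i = -6.05 + -3.62*i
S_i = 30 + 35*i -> [30, 65, 100, 135, 170]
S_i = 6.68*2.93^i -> [6.68, 19.57, 57.35, 168.03, 492.32]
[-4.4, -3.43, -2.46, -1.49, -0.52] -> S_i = -4.40 + 0.97*i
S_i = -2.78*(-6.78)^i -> [-2.78, 18.85, -127.79, 866.43, -5874.4]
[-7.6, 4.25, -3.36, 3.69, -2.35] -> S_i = Random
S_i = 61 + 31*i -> [61, 92, 123, 154, 185]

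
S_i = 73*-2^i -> [73, -146, 292, -584, 1168]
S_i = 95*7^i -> [95, 665, 4655, 32585, 228095]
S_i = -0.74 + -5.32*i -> [-0.74, -6.06, -11.38, -16.7, -22.02]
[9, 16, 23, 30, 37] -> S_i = 9 + 7*i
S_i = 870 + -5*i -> [870, 865, 860, 855, 850]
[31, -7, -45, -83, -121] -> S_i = 31 + -38*i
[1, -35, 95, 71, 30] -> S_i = Random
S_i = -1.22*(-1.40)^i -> [-1.22, 1.71, -2.39, 3.35, -4.69]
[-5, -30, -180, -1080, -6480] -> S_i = -5*6^i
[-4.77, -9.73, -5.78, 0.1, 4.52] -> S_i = Random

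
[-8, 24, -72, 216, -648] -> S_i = -8*-3^i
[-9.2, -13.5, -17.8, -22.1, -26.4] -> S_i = -9.20 + -4.30*i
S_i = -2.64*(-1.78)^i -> [-2.64, 4.7, -8.36, 14.89, -26.5]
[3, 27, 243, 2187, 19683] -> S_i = 3*9^i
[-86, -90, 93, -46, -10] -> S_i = Random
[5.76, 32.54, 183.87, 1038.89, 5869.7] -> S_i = 5.76*5.65^i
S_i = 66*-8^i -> [66, -528, 4224, -33792, 270336]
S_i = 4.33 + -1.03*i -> [4.33, 3.3, 2.27, 1.24, 0.21]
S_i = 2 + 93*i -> [2, 95, 188, 281, 374]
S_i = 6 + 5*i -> [6, 11, 16, 21, 26]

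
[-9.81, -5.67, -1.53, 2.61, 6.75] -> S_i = -9.81 + 4.14*i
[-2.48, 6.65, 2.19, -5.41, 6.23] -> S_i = Random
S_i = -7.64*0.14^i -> [-7.64, -1.07, -0.15, -0.02, -0.0]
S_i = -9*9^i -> [-9, -81, -729, -6561, -59049]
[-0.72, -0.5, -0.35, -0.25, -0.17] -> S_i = -0.72*0.70^i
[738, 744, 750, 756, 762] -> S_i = 738 + 6*i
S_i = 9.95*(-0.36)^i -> [9.95, -3.58, 1.29, -0.46, 0.17]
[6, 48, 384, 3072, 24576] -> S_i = 6*8^i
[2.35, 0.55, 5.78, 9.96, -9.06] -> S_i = Random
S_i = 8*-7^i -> [8, -56, 392, -2744, 19208]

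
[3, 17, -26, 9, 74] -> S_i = Random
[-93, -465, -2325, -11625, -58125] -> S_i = -93*5^i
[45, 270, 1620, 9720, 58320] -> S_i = 45*6^i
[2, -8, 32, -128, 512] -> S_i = 2*-4^i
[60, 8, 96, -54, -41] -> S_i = Random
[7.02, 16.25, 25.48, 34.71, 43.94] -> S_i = 7.02 + 9.23*i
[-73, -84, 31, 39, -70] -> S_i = Random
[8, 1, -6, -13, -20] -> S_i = 8 + -7*i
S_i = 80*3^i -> [80, 240, 720, 2160, 6480]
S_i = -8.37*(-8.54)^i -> [-8.37, 71.48, -610.44, 5213.14, -44520.18]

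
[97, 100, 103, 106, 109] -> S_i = 97 + 3*i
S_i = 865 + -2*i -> [865, 863, 861, 859, 857]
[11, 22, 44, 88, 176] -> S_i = 11*2^i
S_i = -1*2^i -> [-1, -2, -4, -8, -16]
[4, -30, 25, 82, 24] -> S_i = Random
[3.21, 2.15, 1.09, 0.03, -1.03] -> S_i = 3.21 + -1.06*i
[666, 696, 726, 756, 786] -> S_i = 666 + 30*i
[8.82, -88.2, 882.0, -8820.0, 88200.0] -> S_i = 8.82*(-10.00)^i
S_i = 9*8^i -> [9, 72, 576, 4608, 36864]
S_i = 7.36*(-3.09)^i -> [7.36, -22.74, 70.27, -217.15, 670.98]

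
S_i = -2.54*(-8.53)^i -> [-2.54, 21.67, -184.81, 1576.45, -13447.14]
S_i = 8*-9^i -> [8, -72, 648, -5832, 52488]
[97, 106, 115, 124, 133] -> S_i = 97 + 9*i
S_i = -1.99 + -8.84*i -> [-1.99, -10.83, -19.67, -28.51, -37.35]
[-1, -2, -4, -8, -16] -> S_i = -1*2^i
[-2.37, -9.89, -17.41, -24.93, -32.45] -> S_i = -2.37 + -7.52*i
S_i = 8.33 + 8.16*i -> [8.33, 16.49, 24.65, 32.81, 40.97]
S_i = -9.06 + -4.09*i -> [-9.06, -13.15, -17.24, -21.33, -25.42]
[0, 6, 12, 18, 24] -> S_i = 0 + 6*i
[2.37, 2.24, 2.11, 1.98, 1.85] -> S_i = 2.37 + -0.13*i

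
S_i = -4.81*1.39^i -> [-4.81, -6.69, -9.29, -12.92, -17.96]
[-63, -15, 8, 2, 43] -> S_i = Random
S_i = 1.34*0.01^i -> [1.34, 0.01, 0.0, 0.0, 0.0]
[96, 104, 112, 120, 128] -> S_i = 96 + 8*i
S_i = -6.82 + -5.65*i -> [-6.82, -12.47, -18.12, -23.77, -29.42]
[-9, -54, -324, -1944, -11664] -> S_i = -9*6^i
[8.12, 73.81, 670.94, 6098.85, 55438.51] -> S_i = 8.12*9.09^i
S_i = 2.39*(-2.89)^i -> [2.39, -6.91, 19.96, -57.69, 166.72]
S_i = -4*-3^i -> [-4, 12, -36, 108, -324]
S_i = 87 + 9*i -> [87, 96, 105, 114, 123]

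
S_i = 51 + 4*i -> [51, 55, 59, 63, 67]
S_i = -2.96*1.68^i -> [-2.96, -4.97, -8.35, -14.04, -23.58]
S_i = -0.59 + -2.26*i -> [-0.59, -2.85, -5.11, -7.37, -9.63]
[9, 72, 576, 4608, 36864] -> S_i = 9*8^i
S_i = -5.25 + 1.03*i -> [-5.25, -4.22, -3.19, -2.16, -1.13]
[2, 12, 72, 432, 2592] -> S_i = 2*6^i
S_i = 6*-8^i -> [6, -48, 384, -3072, 24576]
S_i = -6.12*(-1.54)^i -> [-6.12, 9.42, -14.51, 22.35, -34.42]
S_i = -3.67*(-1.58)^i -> [-3.67, 5.8, -9.16, 14.48, -22.87]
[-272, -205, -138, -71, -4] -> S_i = -272 + 67*i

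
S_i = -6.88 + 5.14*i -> [-6.88, -1.74, 3.4, 8.54, 13.68]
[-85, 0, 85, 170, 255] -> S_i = -85 + 85*i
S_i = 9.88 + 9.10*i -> [9.88, 18.98, 28.08, 37.18, 46.28]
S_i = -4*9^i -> [-4, -36, -324, -2916, -26244]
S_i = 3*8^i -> [3, 24, 192, 1536, 12288]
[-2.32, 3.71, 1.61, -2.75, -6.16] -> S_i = Random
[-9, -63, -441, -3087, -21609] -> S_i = -9*7^i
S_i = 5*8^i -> [5, 40, 320, 2560, 20480]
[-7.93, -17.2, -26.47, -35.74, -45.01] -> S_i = -7.93 + -9.27*i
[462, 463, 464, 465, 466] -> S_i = 462 + 1*i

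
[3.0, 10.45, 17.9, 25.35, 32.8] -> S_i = 3.00 + 7.45*i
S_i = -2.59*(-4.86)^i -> [-2.59, 12.59, -61.17, 297.31, -1444.92]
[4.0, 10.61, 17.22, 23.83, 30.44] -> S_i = 4.00 + 6.61*i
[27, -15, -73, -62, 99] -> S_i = Random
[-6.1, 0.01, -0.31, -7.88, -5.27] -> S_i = Random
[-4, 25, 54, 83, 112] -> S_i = -4 + 29*i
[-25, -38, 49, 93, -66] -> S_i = Random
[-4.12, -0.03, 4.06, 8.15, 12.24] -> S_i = -4.12 + 4.09*i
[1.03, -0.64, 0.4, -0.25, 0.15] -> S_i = 1.03*(-0.62)^i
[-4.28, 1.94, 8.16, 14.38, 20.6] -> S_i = -4.28 + 6.22*i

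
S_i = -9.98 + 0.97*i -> [-9.98, -9.01, -8.04, -7.07, -6.1]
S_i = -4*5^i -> [-4, -20, -100, -500, -2500]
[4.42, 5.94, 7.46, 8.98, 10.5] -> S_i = 4.42 + 1.52*i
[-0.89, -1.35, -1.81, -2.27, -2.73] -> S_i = -0.89 + -0.46*i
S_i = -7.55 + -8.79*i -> [-7.55, -16.34, -25.13, -33.92, -42.71]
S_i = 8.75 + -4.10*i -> [8.75, 4.65, 0.55, -3.55, -7.65]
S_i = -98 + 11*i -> [-98, -87, -76, -65, -54]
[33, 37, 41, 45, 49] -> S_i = 33 + 4*i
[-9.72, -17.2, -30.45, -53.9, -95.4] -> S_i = -9.72*1.77^i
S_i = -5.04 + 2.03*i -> [-5.04, -3.01, -0.98, 1.05, 3.08]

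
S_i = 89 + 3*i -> [89, 92, 95, 98, 101]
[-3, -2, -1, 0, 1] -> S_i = -3 + 1*i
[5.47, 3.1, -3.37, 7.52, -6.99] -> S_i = Random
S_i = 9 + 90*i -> [9, 99, 189, 279, 369]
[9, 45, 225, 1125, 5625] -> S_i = 9*5^i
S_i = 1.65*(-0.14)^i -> [1.65, -0.23, 0.03, -0.0, 0.0]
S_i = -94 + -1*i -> [-94, -95, -96, -97, -98]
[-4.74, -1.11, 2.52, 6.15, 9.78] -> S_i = -4.74 + 3.63*i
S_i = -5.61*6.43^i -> [-5.61, -36.07, -231.94, -1491.41, -9589.74]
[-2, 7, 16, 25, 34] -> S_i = -2 + 9*i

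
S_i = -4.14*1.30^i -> [-4.14, -5.38, -7.0, -9.1, -11.82]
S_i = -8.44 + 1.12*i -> [-8.44, -7.32, -6.2, -5.08, -3.96]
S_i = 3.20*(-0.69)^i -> [3.2, -2.21, 1.52, -1.05, 0.73]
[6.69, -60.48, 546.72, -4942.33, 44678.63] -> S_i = 6.69*(-9.04)^i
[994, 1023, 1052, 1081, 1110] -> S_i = 994 + 29*i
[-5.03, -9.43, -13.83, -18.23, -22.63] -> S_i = -5.03 + -4.40*i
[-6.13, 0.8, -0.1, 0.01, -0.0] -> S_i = -6.13*(-0.13)^i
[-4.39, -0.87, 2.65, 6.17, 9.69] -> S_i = -4.39 + 3.52*i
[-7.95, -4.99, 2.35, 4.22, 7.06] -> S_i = Random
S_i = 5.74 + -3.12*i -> [5.74, 2.62, -0.5, -3.62, -6.74]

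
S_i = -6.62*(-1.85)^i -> [-6.62, 12.25, -22.66, 41.92, -77.54]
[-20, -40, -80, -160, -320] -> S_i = -20*2^i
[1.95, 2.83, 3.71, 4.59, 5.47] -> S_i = 1.95 + 0.88*i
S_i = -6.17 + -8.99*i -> [-6.17, -15.16, -24.15, -33.14, -42.13]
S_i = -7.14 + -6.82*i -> [-7.14, -13.96, -20.78, -27.6, -34.42]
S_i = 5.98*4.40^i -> [5.98, 26.31, 115.77, 509.4, 2241.36]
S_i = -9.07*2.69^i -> [-9.07, -24.4, -65.63, -176.55, -474.92]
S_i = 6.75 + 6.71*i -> [6.75, 13.46, 20.17, 26.88, 33.59]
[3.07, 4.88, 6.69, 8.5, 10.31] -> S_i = 3.07 + 1.81*i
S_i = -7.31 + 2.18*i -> [-7.31, -5.13, -2.95, -0.77, 1.41]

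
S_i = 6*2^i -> [6, 12, 24, 48, 96]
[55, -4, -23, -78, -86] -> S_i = Random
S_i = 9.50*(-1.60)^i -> [9.5, -15.2, 24.32, -38.91, 62.26]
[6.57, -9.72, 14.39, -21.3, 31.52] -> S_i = 6.57*(-1.48)^i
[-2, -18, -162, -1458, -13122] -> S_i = -2*9^i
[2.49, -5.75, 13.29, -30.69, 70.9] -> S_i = 2.49*(-2.31)^i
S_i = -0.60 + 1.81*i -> [-0.6, 1.21, 3.02, 4.83, 6.64]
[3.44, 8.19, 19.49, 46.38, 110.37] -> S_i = 3.44*2.38^i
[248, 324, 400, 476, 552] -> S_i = 248 + 76*i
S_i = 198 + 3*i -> [198, 201, 204, 207, 210]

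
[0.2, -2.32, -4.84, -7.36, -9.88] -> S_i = 0.20 + -2.52*i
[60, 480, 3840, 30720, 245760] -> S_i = 60*8^i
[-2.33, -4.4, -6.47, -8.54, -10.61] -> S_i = -2.33 + -2.07*i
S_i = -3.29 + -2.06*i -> [-3.29, -5.35, -7.41, -9.47, -11.53]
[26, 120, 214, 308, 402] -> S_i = 26 + 94*i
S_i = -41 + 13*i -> [-41, -28, -15, -2, 11]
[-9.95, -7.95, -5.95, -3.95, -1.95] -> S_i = -9.95 + 2.00*i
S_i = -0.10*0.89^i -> [-0.1, -0.09, -0.08, -0.07, -0.06]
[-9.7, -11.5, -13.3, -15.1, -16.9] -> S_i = -9.70 + -1.80*i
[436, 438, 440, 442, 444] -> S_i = 436 + 2*i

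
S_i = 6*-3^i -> [6, -18, 54, -162, 486]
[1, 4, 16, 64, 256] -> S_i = 1*4^i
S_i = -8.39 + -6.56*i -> [-8.39, -14.95, -21.51, -28.07, -34.63]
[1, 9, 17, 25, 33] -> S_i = 1 + 8*i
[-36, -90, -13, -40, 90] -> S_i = Random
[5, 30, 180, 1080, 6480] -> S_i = 5*6^i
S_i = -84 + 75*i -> [-84, -9, 66, 141, 216]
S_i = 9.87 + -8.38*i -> [9.87, 1.49, -6.89, -15.27, -23.65]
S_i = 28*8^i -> [28, 224, 1792, 14336, 114688]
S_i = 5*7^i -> [5, 35, 245, 1715, 12005]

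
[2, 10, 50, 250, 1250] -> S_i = 2*5^i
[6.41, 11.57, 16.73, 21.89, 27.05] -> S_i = 6.41 + 5.16*i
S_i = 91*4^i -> [91, 364, 1456, 5824, 23296]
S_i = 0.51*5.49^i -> [0.51, 2.8, 15.37, 84.39, 463.3]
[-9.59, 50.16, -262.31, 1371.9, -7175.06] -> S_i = -9.59*(-5.23)^i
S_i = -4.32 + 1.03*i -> [-4.32, -3.29, -2.26, -1.23, -0.2]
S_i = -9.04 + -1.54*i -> [-9.04, -10.58, -12.12, -13.66, -15.2]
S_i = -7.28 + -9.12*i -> [-7.28, -16.4, -25.52, -34.64, -43.76]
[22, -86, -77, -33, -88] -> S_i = Random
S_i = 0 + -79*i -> [0, -79, -158, -237, -316]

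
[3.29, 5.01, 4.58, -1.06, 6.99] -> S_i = Random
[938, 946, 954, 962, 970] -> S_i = 938 + 8*i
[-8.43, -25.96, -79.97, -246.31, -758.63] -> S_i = -8.43*3.08^i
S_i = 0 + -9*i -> [0, -9, -18, -27, -36]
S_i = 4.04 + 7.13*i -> [4.04, 11.17, 18.3, 25.43, 32.56]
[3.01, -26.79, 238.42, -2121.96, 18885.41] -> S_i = 3.01*(-8.90)^i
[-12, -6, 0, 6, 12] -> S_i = -12 + 6*i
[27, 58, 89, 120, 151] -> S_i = 27 + 31*i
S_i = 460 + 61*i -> [460, 521, 582, 643, 704]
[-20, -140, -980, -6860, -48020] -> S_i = -20*7^i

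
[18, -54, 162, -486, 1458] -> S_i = 18*-3^i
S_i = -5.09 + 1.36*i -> [-5.09, -3.73, -2.37, -1.01, 0.35]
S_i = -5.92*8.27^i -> [-5.92, -48.96, -404.89, -3348.41, -27691.33]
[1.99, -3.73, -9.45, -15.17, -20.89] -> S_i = 1.99 + -5.72*i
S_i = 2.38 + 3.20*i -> [2.38, 5.58, 8.78, 11.98, 15.18]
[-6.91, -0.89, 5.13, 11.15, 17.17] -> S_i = -6.91 + 6.02*i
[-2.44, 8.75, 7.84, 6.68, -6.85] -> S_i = Random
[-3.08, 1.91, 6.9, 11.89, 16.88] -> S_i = -3.08 + 4.99*i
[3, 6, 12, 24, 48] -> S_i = 3*2^i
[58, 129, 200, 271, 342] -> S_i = 58 + 71*i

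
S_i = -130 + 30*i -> [-130, -100, -70, -40, -10]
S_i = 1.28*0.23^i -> [1.28, 0.29, 0.07, 0.02, 0.0]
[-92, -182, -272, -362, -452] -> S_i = -92 + -90*i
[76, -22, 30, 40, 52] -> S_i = Random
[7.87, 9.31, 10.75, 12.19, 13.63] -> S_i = 7.87 + 1.44*i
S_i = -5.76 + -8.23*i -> [-5.76, -13.99, -22.22, -30.45, -38.68]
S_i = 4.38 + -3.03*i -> [4.38, 1.35, -1.68, -4.71, -7.74]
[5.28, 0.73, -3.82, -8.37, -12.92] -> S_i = 5.28 + -4.55*i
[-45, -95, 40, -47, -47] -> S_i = Random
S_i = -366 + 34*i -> [-366, -332, -298, -264, -230]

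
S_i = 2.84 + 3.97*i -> [2.84, 6.81, 10.78, 14.75, 18.72]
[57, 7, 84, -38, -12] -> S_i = Random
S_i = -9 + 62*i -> [-9, 53, 115, 177, 239]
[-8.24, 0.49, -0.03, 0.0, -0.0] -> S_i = -8.24*(-0.06)^i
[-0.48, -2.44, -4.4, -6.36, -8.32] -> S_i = -0.48 + -1.96*i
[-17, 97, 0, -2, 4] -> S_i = Random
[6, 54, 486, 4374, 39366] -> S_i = 6*9^i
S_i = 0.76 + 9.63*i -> [0.76, 10.39, 20.02, 29.65, 39.28]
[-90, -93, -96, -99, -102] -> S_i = -90 + -3*i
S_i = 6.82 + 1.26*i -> [6.82, 8.08, 9.34, 10.6, 11.86]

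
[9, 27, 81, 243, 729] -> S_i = 9*3^i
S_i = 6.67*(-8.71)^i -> [6.67, -58.1, 506.01, -4407.38, 38388.26]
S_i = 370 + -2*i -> [370, 368, 366, 364, 362]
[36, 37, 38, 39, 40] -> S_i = 36 + 1*i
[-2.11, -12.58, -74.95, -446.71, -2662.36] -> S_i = -2.11*5.96^i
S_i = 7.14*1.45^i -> [7.14, 10.35, 15.01, 21.77, 31.56]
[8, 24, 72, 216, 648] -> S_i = 8*3^i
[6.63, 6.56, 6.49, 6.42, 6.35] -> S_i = 6.63 + -0.07*i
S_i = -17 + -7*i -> [-17, -24, -31, -38, -45]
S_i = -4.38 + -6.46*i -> [-4.38, -10.84, -17.3, -23.76, -30.22]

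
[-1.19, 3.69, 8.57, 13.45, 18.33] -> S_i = -1.19 + 4.88*i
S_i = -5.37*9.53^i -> [-5.37, -51.18, -487.71, -4647.86, -44294.1]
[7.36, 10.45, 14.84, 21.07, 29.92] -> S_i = 7.36*1.42^i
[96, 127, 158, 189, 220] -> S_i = 96 + 31*i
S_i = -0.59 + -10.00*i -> [-0.59, -10.59, -20.59, -30.59, -40.59]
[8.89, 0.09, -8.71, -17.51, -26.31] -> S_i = 8.89 + -8.80*i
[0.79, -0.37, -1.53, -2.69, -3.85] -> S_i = 0.79 + -1.16*i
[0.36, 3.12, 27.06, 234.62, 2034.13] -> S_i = 0.36*8.67^i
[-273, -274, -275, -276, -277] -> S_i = -273 + -1*i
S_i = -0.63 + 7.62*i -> [-0.63, 6.99, 14.61, 22.23, 29.85]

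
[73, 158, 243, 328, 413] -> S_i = 73 + 85*i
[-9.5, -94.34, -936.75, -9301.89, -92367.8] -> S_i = -9.50*9.93^i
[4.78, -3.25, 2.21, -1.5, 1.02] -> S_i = 4.78*(-0.68)^i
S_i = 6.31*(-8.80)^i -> [6.31, -55.53, 488.65, -4300.09, 37840.78]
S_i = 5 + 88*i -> [5, 93, 181, 269, 357]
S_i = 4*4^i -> [4, 16, 64, 256, 1024]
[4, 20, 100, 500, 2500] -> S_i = 4*5^i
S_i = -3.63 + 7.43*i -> [-3.63, 3.8, 11.23, 18.66, 26.09]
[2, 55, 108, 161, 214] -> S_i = 2 + 53*i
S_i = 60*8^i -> [60, 480, 3840, 30720, 245760]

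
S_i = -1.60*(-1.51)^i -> [-1.6, 2.42, -3.65, 5.51, -8.32]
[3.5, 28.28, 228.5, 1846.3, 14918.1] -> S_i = 3.50*8.08^i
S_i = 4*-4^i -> [4, -16, 64, -256, 1024]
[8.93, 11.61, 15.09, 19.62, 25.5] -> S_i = 8.93*1.30^i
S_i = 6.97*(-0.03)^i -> [6.97, -0.21, 0.01, -0.0, 0.0]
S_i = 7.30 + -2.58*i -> [7.3, 4.72, 2.14, -0.44, -3.02]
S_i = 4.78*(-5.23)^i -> [4.78, -25.0, 130.75, -683.81, 3576.31]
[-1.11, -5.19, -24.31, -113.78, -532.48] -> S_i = -1.11*4.68^i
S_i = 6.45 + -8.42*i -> [6.45, -1.97, -10.39, -18.81, -27.23]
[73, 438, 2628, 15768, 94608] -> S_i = 73*6^i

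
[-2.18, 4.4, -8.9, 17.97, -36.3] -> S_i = -2.18*(-2.02)^i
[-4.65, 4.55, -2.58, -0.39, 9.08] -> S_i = Random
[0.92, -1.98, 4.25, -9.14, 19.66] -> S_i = 0.92*(-2.15)^i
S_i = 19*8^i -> [19, 152, 1216, 9728, 77824]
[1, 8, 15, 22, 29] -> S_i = 1 + 7*i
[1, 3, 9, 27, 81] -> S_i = 1*3^i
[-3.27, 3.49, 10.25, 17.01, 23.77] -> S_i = -3.27 + 6.76*i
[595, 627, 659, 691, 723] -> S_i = 595 + 32*i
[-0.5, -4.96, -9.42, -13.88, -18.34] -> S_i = -0.50 + -4.46*i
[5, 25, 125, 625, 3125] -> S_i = 5*5^i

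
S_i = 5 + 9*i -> [5, 14, 23, 32, 41]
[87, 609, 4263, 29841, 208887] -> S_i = 87*7^i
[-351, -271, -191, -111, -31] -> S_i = -351 + 80*i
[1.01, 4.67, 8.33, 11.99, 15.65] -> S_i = 1.01 + 3.66*i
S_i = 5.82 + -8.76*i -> [5.82, -2.94, -11.7, -20.46, -29.22]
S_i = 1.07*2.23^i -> [1.07, 2.39, 5.32, 11.87, 26.46]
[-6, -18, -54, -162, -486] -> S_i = -6*3^i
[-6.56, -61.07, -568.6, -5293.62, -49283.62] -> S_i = -6.56*9.31^i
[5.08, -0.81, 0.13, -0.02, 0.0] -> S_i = 5.08*(-0.16)^i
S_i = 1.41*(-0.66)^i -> [1.41, -0.93, 0.61, -0.41, 0.27]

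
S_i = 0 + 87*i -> [0, 87, 174, 261, 348]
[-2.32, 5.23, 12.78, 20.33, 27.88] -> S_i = -2.32 + 7.55*i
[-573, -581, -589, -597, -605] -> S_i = -573 + -8*i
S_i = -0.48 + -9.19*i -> [-0.48, -9.67, -18.86, -28.05, -37.24]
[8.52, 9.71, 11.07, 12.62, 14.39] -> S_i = 8.52*1.14^i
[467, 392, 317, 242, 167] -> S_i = 467 + -75*i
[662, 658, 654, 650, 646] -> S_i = 662 + -4*i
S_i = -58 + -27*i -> [-58, -85, -112, -139, -166]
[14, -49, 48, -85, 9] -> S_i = Random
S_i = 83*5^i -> [83, 415, 2075, 10375, 51875]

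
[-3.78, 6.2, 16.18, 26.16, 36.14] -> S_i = -3.78 + 9.98*i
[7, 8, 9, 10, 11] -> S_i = 7 + 1*i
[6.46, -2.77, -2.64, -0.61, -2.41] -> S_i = Random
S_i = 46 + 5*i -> [46, 51, 56, 61, 66]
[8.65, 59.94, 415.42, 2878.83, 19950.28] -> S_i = 8.65*6.93^i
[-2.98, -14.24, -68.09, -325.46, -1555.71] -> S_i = -2.98*4.78^i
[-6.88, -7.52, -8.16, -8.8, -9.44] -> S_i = -6.88 + -0.64*i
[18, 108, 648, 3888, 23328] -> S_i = 18*6^i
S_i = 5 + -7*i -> [5, -2, -9, -16, -23]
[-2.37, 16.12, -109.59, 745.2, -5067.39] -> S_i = -2.37*(-6.80)^i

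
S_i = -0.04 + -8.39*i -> [-0.04, -8.43, -16.82, -25.21, -33.6]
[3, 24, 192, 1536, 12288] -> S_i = 3*8^i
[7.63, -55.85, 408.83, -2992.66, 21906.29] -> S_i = 7.63*(-7.32)^i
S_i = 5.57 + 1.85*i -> [5.57, 7.42, 9.27, 11.12, 12.97]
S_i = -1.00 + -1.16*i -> [-1.0, -2.16, -3.32, -4.48, -5.64]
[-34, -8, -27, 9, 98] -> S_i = Random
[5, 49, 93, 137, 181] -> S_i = 5 + 44*i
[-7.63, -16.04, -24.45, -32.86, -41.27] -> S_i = -7.63 + -8.41*i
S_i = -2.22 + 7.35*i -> [-2.22, 5.13, 12.48, 19.83, 27.18]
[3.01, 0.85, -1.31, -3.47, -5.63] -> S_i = 3.01 + -2.16*i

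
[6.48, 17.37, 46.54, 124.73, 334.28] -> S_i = 6.48*2.68^i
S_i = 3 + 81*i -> [3, 84, 165, 246, 327]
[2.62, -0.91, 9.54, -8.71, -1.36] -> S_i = Random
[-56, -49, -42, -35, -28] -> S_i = -56 + 7*i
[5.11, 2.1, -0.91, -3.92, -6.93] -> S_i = 5.11 + -3.01*i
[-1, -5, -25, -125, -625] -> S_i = -1*5^i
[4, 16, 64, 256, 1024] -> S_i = 4*4^i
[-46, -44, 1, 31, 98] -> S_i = Random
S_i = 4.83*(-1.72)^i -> [4.83, -8.31, 14.29, -24.58, 42.27]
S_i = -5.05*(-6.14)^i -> [-5.05, 31.01, -190.38, 1168.95, -7177.36]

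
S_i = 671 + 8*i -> [671, 679, 687, 695, 703]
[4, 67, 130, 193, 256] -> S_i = 4 + 63*i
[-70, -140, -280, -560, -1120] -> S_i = -70*2^i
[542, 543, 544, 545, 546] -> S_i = 542 + 1*i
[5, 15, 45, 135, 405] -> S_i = 5*3^i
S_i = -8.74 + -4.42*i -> [-8.74, -13.16, -17.58, -22.0, -26.42]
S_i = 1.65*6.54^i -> [1.65, 10.79, 70.57, 461.55, 3018.53]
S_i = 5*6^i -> [5, 30, 180, 1080, 6480]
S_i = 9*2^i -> [9, 18, 36, 72, 144]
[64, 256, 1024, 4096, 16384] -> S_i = 64*4^i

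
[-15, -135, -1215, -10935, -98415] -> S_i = -15*9^i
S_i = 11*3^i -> [11, 33, 99, 297, 891]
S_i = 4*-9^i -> [4, -36, 324, -2916, 26244]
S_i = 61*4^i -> [61, 244, 976, 3904, 15616]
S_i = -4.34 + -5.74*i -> [-4.34, -10.08, -15.82, -21.56, -27.3]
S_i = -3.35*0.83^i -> [-3.35, -2.78, -2.31, -1.92, -1.59]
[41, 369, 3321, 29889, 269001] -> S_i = 41*9^i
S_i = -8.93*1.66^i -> [-8.93, -14.82, -24.61, -40.85, -67.81]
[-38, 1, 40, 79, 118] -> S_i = -38 + 39*i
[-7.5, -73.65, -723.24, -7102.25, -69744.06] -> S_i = -7.50*9.82^i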